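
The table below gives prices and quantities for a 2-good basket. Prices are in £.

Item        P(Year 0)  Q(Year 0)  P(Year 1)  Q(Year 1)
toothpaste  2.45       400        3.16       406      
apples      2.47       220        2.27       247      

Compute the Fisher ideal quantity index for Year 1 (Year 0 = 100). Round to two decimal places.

Laspeyres component (base-period weights):
ΣP(Year 0)Q(Year 1) = 2.45×406 + 2.47×247 = 994.7 + 610.09 = 1604.79
ΣP(Year 0)Q(Year 0) = 2.45×400 + 2.47×220 = 980 + 543.4 = 1523.4
L = 1604.79 / 1523.4 × 100 = 105.3427
Paasche component (current-period weights):
ΣP(Year 1)Q(Year 1) = 3.16×406 + 2.27×247 = 1282.96 + 560.69 = 1843.65
ΣP(Year 1)Q(Year 0) = 3.16×400 + 2.27×220 = 1264 + 499.4 = 1763.4
P = 1843.65 / 1763.4 × 100 = 104.5509
Fisher = √(L × P) = √(105.3427 × 104.5509) = 104.9460

104.95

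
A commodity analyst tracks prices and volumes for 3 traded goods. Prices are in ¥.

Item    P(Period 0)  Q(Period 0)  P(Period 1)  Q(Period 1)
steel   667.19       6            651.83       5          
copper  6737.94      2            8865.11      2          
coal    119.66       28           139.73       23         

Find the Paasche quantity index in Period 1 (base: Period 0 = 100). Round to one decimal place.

94.7

Paasche quantity index uses current-period prices as weights.
ΣP(Period 1)·Q(Period 1) = 651.83×5 + 8865.11×2 + 139.73×23 = 3259.15 + 17730.22 + 3213.79 = 24203.16
ΣP(Period 1)·Q(Period 0) = 651.83×6 + 8865.11×2 + 139.73×28 = 3910.98 + 17730.22 + 3912.44 = 25553.64
Index = 24203.16 / 25553.64 × 100 = 94.7151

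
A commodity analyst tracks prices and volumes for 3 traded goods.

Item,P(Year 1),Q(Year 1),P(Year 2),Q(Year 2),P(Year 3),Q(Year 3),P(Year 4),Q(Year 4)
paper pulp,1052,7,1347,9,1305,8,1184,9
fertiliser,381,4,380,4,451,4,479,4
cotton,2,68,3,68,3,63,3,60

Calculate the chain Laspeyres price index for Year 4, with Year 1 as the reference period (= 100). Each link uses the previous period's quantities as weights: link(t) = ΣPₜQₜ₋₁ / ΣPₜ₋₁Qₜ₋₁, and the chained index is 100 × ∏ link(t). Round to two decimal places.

Link Year 1→Year 2:
ΣP(Year 2)Q(Year 1) = 1347×7 + 380×4 + 3×68 = 9429 + 1520 + 204 = 11153
ΣP(Year 1)Q(Year 1) = 1052×7 + 381×4 + 2×68 = 7364 + 1524 + 136 = 9024
link = 11153/9024 = 1.235926
Link Year 2→Year 3:
ΣP(Year 3)Q(Year 2) = 1305×9 + 451×4 + 3×68 = 11745 + 1804 + 204 = 13753
ΣP(Year 2)Q(Year 2) = 1347×9 + 380×4 + 3×68 = 12123 + 1520 + 204 = 13847
link = 13753/13847 = 0.993212
Link Year 3→Year 4:
ΣP(Year 4)Q(Year 3) = 1184×8 + 479×4 + 3×63 = 9472 + 1916 + 189 = 11577
ΣP(Year 3)Q(Year 3) = 1305×8 + 451×4 + 3×63 = 10440 + 1804 + 189 = 12433
link = 11577/12433 = 0.931151
Chained index = 100 × 1.235926 × 0.993212 × 0.931151 = 114.3022

114.30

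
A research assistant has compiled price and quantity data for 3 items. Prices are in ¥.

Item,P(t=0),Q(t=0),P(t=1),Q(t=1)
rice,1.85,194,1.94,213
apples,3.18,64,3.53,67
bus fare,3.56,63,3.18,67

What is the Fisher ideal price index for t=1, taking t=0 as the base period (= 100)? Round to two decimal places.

102.03

Laspeyres component (base-period weights):
ΣP(t=1)Q(t=0) = 1.94×194 + 3.53×64 + 3.18×63 = 376.36 + 225.92 + 200.34 = 802.62
ΣP(t=0)Q(t=0) = 1.85×194 + 3.18×64 + 3.56×63 = 358.9 + 203.52 + 224.28 = 786.7
L = 802.62 / 786.7 × 100 = 102.0236
Paasche component (current-period weights):
ΣP(t=1)Q(t=1) = 1.94×213 + 3.53×67 + 3.18×67 = 413.22 + 236.51 + 213.06 = 862.79
ΣP(t=0)Q(t=1) = 1.85×213 + 3.18×67 + 3.56×67 = 394.05 + 213.06 + 238.52 = 845.63
P = 862.79 / 845.63 × 100 = 102.0293
Fisher = √(L × P) = √(102.0236 × 102.0293) = 102.0264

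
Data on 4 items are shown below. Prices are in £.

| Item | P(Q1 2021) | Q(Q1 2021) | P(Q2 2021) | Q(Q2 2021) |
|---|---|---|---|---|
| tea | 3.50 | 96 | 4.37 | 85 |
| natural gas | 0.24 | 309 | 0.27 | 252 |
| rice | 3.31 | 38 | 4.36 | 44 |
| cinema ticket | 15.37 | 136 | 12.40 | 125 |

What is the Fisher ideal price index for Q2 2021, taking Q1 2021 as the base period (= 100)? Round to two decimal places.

89.81

Laspeyres component (base-period weights):
ΣP(Q2 2021)Q(Q1 2021) = 4.37×96 + 0.27×309 + 4.36×38 + 12.40×136 = 419.52 + 83.43 + 165.68 + 1686.4 = 2355.03
ΣP(Q1 2021)Q(Q1 2021) = 3.50×96 + 0.24×309 + 3.31×38 + 15.37×136 = 336 + 74.16 + 125.78 + 2090.32 = 2626.26
L = 2355.03 / 2626.26 × 100 = 89.6724
Paasche component (current-period weights):
ΣP(Q2 2021)Q(Q2 2021) = 4.37×85 + 0.27×252 + 4.36×44 + 12.40×125 = 371.45 + 68.04 + 191.84 + 1550 = 2181.33
ΣP(Q1 2021)Q(Q2 2021) = 3.50×85 + 0.24×252 + 3.31×44 + 15.37×125 = 297.5 + 60.48 + 145.64 + 1921.25 = 2424.87
P = 2181.33 / 2424.87 × 100 = 89.9566
Fisher = √(L × P) = √(89.6724 × 89.9566) = 89.8144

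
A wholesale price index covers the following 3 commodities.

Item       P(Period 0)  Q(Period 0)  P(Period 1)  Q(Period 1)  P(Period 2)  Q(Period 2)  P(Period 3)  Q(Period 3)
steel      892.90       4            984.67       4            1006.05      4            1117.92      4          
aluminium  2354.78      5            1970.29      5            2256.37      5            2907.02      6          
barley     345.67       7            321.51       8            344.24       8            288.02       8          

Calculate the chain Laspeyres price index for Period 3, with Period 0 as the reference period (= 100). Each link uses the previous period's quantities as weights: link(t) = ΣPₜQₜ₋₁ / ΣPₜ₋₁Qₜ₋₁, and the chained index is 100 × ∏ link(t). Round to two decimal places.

Link Period 0→Period 1:
ΣP(Period 1)Q(Period 0) = 984.67×4 + 1970.29×5 + 321.51×7 = 3938.68 + 9851.45 + 2250.57 = 16040.7
ΣP(Period 0)Q(Period 0) = 892.90×4 + 2354.78×5 + 345.67×7 = 3571.6 + 11773.9 + 2419.69 = 17765.19
link = 16040.7/17765.19 = 0.902929
Link Period 1→Period 2:
ΣP(Period 2)Q(Period 1) = 1006.05×4 + 2256.37×5 + 344.24×8 = 4024.2 + 11281.85 + 2753.92 = 18059.97
ΣP(Period 1)Q(Period 1) = 984.67×4 + 1970.29×5 + 321.51×8 = 3938.68 + 9851.45 + 2572.08 = 16362.21
link = 18059.97/16362.21 = 1.103761
Link Period 2→Period 3:
ΣP(Period 3)Q(Period 2) = 1117.92×4 + 2907.02×5 + 288.02×8 = 4471.68 + 14535.1 + 2304.16 = 21310.94
ΣP(Period 2)Q(Period 2) = 1006.05×4 + 2256.37×5 + 344.24×8 = 4024.2 + 11281.85 + 2753.92 = 18059.97
link = 21310.94/18059.97 = 1.180010
Chained index = 100 × 0.902929 × 1.103761 × 1.180010 = 117.6018

117.60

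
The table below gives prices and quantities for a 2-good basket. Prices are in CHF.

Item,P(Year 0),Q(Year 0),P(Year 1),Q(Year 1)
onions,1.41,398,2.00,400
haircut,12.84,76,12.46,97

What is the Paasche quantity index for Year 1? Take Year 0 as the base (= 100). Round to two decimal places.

115.24

Paasche quantity index uses current-period prices as weights.
ΣP(Year 1)·Q(Year 1) = 2.00×400 + 12.46×97 = 800 + 1208.62 = 2008.62
ΣP(Year 1)·Q(Year 0) = 2.00×398 + 12.46×76 = 796 + 946.96 = 1742.96
Index = 2008.62 / 1742.96 × 100 = 115.2419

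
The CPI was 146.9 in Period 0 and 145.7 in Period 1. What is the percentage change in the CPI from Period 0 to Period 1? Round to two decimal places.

Change = (145.7 − 146.9) / 146.9 × 100
       = -1.2 / 146.9 × 100 = -0.8169%

-0.82%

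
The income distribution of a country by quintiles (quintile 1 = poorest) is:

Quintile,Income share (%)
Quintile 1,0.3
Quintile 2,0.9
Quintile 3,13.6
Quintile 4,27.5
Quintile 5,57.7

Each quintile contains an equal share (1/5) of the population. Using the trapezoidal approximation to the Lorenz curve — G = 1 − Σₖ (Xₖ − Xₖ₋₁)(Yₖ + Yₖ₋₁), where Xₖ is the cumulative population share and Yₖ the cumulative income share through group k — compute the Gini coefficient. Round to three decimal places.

Cumulative income shares Yₖ: 0.0030, 0.0120, 0.1480, 0.4230, 1.0000
Σ (Xₖ−Xₖ₋₁)(Yₖ+Yₖ₋₁) = (1/5)(0.0030+0.0000) + (1/5)(0.0120+0.0030) + (1/5)(0.1480+0.0120) + (1/5)(0.4230+0.1480) + (1/5)(1.0000+0.4230)
  = 0.0006 + 0.0030 + 0.0320 + 0.1142 + 0.2846 = 0.4344
G = 1 − 0.4344 = 0.5656

0.566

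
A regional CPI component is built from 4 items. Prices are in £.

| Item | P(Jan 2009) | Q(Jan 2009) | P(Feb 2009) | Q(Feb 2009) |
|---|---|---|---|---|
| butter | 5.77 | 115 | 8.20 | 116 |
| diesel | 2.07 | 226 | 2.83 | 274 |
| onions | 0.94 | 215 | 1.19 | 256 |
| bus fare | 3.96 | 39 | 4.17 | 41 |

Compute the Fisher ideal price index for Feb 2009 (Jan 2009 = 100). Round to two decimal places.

Laspeyres component (base-period weights):
ΣP(Feb 2009)Q(Jan 2009) = 8.20×115 + 2.83×226 + 1.19×215 + 4.17×39 = 943 + 639.58 + 255.85 + 162.63 = 2001.06
ΣP(Jan 2009)Q(Jan 2009) = 5.77×115 + 2.07×226 + 0.94×215 + 3.96×39 = 663.55 + 467.82 + 202.1 + 154.44 = 1487.91
L = 2001.06 / 1487.91 × 100 = 134.4880
Paasche component (current-period weights):
ΣP(Feb 2009)Q(Feb 2009) = 8.20×116 + 2.83×274 + 1.19×256 + 4.17×41 = 951.2 + 775.42 + 304.64 + 170.97 = 2202.23
ΣP(Jan 2009)Q(Feb 2009) = 5.77×116 + 2.07×274 + 0.94×256 + 3.96×41 = 669.32 + 567.18 + 240.64 + 162.36 = 1639.5
P = 2202.23 / 1639.5 × 100 = 134.3233
Fisher = √(L × P) = √(134.4880 × 134.3233) = 134.4056

134.41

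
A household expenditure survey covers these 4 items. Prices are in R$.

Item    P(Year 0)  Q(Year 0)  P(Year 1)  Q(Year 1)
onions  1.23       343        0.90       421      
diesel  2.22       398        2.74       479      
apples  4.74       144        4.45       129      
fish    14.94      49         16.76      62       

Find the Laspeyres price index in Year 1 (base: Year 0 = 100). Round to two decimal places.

Laspeyres price index uses base-period quantities as weights.
ΣP(Year 1)·Q(Year 0) = 0.90×343 + 2.74×398 + 4.45×144 + 16.76×49 = 308.7 + 1090.52 + 640.8 + 821.24 = 2861.26
ΣP(Year 0)·Q(Year 0) = 1.23×343 + 2.22×398 + 4.74×144 + 14.94×49 = 421.89 + 883.56 + 682.56 + 732.06 = 2720.07
Index = 2861.26 / 2720.07 × 100 = 105.1907

105.19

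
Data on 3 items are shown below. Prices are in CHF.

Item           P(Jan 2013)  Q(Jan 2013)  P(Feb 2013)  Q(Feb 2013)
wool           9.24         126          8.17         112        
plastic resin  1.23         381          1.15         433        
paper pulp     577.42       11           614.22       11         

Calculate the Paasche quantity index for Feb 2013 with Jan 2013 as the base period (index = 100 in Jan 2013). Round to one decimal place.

99.3

Paasche quantity index uses current-period prices as weights.
ΣP(Feb 2013)·Q(Feb 2013) = 8.17×112 + 1.15×433 + 614.22×11 = 915.04 + 497.95 + 6756.42 = 8169.41
ΣP(Feb 2013)·Q(Jan 2013) = 8.17×126 + 1.15×381 + 614.22×11 = 1029.42 + 438.15 + 6756.42 = 8223.99
Index = 8169.41 / 8223.99 × 100 = 99.3363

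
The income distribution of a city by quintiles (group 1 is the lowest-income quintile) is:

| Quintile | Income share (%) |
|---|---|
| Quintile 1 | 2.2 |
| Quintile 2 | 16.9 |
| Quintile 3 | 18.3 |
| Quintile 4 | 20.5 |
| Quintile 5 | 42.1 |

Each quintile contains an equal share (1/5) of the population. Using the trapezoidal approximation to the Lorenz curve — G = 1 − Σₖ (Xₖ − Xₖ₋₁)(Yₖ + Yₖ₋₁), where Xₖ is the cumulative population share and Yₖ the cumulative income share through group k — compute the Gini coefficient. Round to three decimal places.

0.334

Cumulative income shares Yₖ: 0.0220, 0.1910, 0.3740, 0.5790, 1.0000
Σ (Xₖ−Xₖ₋₁)(Yₖ+Yₖ₋₁) = (1/5)(0.0220+0.0000) + (1/5)(0.1910+0.0220) + (1/5)(0.3740+0.1910) + (1/5)(0.5790+0.3740) + (1/5)(1.0000+0.5790)
  = 0.0044 + 0.0426 + 0.1130 + 0.1906 + 0.3158 = 0.6664
G = 1 − 0.6664 = 0.3336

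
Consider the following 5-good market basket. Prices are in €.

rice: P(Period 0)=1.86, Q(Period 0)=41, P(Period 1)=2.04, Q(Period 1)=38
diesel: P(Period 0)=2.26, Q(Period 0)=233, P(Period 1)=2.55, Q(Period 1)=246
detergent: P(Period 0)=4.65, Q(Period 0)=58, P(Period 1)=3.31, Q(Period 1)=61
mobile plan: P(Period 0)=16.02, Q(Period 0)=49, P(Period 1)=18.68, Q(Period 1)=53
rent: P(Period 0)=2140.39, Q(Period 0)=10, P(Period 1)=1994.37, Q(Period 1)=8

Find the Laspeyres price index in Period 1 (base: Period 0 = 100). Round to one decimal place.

94.2

Laspeyres price index uses base-period quantities as weights.
ΣP(Period 1)·Q(Period 0) = 2.04×41 + 2.55×233 + 3.31×58 + 18.68×49 + 1994.37×10 = 83.64 + 594.15 + 191.98 + 915.32 + 19943.7 = 21728.79
ΣP(Period 0)·Q(Period 0) = 1.86×41 + 2.26×233 + 4.65×58 + 16.02×49 + 2140.39×10 = 76.26 + 526.58 + 269.7 + 784.98 + 21403.9 = 23061.42
Index = 21728.79 / 23061.42 × 100 = 94.2214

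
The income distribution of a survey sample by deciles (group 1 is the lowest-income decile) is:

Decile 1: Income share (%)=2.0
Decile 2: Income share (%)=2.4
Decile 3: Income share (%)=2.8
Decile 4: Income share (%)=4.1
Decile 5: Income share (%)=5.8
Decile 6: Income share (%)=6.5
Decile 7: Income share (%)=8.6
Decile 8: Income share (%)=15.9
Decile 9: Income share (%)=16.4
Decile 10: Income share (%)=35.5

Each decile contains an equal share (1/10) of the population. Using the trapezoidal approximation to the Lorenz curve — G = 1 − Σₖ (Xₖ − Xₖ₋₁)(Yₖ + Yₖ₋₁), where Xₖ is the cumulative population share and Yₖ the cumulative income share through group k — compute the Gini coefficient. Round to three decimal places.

0.479

Cumulative income shares Yₖ: 0.0200, 0.0440, 0.0720, 0.1130, 0.1710, 0.2360, 0.3220, 0.4810, 0.6450, 1.0000
Σ (Xₖ−Xₖ₋₁)(Yₖ+Yₖ₋₁) = (1/10)(0.0200+0.0000) + (1/10)(0.0440+0.0200) + (1/10)(0.0720+0.0440) + (1/10)(0.1130+0.0720) + (1/10)(0.1710+0.1130) + (1/10)(0.2360+0.1710) + (1/10)(0.3220+0.2360) + (1/10)(0.4810+0.3220) + (1/10)(0.6450+0.4810) + (1/10)(1.0000+0.6450)
  = 0.0020 + 0.0064 + 0.0116 + 0.0185 + 0.0284 + 0.0407 + 0.0558 + 0.0803 + 0.1126 + 0.1645 = 0.5208
G = 1 − 0.5208 = 0.4792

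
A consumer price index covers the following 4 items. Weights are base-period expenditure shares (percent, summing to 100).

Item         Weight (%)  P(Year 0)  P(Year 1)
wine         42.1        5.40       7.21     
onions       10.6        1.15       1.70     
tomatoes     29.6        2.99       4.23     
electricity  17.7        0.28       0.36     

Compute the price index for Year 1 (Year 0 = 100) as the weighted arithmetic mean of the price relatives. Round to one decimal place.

136.5

wine: 42.1 × (7.21/5.40) = 42.1 × 1.335185 = 56.2113
onions: 10.6 × (1.70/1.15) = 10.6 × 1.478261 = 15.6696
tomatoes: 29.6 × (4.23/2.99) = 29.6 × 1.414716 = 41.8756
electricity: 17.7 × (0.36/0.28) = 17.7 × 1.285714 = 22.7571
Index = Σ wᵢ·(p₁ᵢ/p₀ᵢ) = 56.2113 + 15.6696 + 41.8756 + 22.7571 = 136.5136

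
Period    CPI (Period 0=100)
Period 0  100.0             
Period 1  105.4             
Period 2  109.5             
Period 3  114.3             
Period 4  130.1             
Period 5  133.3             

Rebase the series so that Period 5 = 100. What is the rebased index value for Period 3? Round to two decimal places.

85.75

Rebased(Period 3) = 114.3 / 133.3 × 100 = 85.7464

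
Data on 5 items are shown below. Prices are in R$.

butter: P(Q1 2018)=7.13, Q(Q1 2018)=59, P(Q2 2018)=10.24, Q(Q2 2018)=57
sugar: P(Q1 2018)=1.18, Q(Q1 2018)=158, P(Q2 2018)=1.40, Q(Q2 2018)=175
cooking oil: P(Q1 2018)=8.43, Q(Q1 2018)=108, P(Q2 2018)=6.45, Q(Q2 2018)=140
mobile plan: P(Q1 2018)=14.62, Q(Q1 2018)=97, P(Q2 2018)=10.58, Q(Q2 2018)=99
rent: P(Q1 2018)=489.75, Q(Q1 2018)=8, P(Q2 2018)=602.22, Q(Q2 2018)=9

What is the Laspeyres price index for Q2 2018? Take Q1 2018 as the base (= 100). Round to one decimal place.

107.5

Laspeyres price index uses base-period quantities as weights.
ΣP(Q2 2018)·Q(Q1 2018) = 10.24×59 + 1.40×158 + 6.45×108 + 10.58×97 + 602.22×8 = 604.16 + 221.2 + 696.6 + 1026.26 + 4817.76 = 7365.98
ΣP(Q1 2018)·Q(Q1 2018) = 7.13×59 + 1.18×158 + 8.43×108 + 14.62×97 + 489.75×8 = 420.67 + 186.44 + 910.44 + 1418.14 + 3918 = 6853.69
Index = 7365.98 / 6853.69 × 100 = 107.4747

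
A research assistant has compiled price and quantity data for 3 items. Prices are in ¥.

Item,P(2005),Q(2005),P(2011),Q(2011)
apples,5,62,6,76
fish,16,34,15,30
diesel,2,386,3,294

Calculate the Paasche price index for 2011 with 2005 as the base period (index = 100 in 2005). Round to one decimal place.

123.5

Paasche price index uses current-period quantities as weights.
ΣP(2011)·Q(2011) = 6×76 + 15×30 + 3×294 = 456 + 450 + 882 = 1788
ΣP(2005)·Q(2011) = 5×76 + 16×30 + 2×294 = 380 + 480 + 588 = 1448
Index = 1788 / 1448 × 100 = 123.4807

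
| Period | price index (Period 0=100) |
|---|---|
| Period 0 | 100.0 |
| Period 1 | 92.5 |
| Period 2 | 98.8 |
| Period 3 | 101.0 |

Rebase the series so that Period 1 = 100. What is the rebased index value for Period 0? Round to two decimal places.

Rebased(Period 0) = 100.0 / 92.5 × 100 = 108.1081

108.11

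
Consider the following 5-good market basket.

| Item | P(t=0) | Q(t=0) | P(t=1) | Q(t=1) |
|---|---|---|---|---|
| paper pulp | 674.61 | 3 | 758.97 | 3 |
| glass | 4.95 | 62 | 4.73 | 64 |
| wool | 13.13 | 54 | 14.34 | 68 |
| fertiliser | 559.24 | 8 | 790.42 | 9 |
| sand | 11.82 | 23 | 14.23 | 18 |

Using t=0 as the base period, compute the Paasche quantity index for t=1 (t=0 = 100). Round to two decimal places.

109.30

Paasche quantity index uses current-period prices as weights.
ΣP(t=1)·Q(t=1) = 758.97×3 + 4.73×64 + 14.34×68 + 790.42×9 + 14.23×18 = 2276.91 + 302.72 + 975.12 + 7113.78 + 256.14 = 10924.67
ΣP(t=1)·Q(t=0) = 758.97×3 + 4.73×62 + 14.34×54 + 790.42×8 + 14.23×23 = 2276.91 + 293.26 + 774.36 + 6323.36 + 327.29 = 9995.18
Index = 10924.67 / 9995.18 × 100 = 109.2994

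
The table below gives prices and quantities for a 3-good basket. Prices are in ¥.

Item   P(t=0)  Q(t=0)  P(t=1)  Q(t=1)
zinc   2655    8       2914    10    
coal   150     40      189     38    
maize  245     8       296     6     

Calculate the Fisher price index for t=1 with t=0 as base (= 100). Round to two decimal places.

Laspeyres component (base-period weights):
ΣP(t=1)Q(t=0) = 2914×8 + 189×40 + 296×8 = 23312 + 7560 + 2368 = 33240
ΣP(t=0)Q(t=0) = 2655×8 + 150×40 + 245×8 = 21240 + 6000 + 1960 = 29200
L = 33240 / 29200 × 100 = 113.8356
Paasche component (current-period weights):
ΣP(t=1)Q(t=1) = 2914×10 + 189×38 + 296×6 = 29140 + 7182 + 1776 = 38098
ΣP(t=0)Q(t=1) = 2655×10 + 150×38 + 245×6 = 26550 + 5700 + 1470 = 33720
P = 38098 / 33720 × 100 = 112.9834
Fisher = √(L × P) = √(113.8356 × 112.9834) = 113.4087

113.41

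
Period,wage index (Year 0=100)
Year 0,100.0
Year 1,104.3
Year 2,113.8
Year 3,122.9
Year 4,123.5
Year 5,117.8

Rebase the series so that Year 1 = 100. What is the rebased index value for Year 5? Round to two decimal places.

Rebased(Year 5) = 117.8 / 104.3 × 100 = 112.9434

112.94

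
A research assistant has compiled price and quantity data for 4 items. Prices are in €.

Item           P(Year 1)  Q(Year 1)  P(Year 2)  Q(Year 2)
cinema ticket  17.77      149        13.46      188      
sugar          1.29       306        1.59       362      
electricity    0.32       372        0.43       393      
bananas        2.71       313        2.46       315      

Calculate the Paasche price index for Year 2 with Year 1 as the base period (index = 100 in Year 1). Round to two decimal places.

Paasche price index uses current-period quantities as weights.
ΣP(Year 2)·Q(Year 2) = 13.46×188 + 1.59×362 + 0.43×393 + 2.46×315 = 2530.48 + 575.58 + 168.99 + 774.9 = 4049.95
ΣP(Year 1)·Q(Year 2) = 17.77×188 + 1.29×362 + 0.32×393 + 2.71×315 = 3340.76 + 466.98 + 125.76 + 853.65 = 4787.15
Index = 4049.95 / 4787.15 × 100 = 84.6004

84.60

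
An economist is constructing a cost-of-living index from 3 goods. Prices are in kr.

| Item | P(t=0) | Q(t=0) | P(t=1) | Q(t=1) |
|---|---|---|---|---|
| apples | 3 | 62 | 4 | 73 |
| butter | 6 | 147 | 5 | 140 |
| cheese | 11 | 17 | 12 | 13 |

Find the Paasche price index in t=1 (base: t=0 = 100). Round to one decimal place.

95.5

Paasche price index uses current-period quantities as weights.
ΣP(t=1)·Q(t=1) = 4×73 + 5×140 + 12×13 = 292 + 700 + 156 = 1148
ΣP(t=0)·Q(t=1) = 3×73 + 6×140 + 11×13 = 219 + 840 + 143 = 1202
Index = 1148 / 1202 × 100 = 95.5075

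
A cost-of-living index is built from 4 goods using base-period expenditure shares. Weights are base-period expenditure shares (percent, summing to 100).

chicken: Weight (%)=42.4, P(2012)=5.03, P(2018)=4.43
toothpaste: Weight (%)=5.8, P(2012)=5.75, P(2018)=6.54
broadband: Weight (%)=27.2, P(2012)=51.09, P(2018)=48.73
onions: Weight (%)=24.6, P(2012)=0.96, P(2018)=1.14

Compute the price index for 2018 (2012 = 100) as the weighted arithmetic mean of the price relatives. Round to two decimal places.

99.10

chicken: 42.4 × (4.43/5.03) = 42.4 × 0.880716 = 37.3423
toothpaste: 5.8 × (6.54/5.75) = 5.8 × 1.137391 = 6.5969
broadband: 27.2 × (48.73/51.09) = 27.2 × 0.953807 = 25.9436
onions: 24.6 × (1.14/0.96) = 24.6 × 1.187500 = 29.2125
Index = Σ wᵢ·(p₁ᵢ/p₀ᵢ) = 37.3423 + 6.5969 + 25.9436 + 29.2125 = 99.0953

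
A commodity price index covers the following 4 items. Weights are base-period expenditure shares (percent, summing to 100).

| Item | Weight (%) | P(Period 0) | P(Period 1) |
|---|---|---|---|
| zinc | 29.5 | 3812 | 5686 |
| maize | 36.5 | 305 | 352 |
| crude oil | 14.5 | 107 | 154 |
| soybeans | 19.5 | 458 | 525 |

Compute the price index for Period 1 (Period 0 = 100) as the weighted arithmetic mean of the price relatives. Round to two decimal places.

129.35

zinc: 29.5 × (5686/3812) = 29.5 × 1.491605 = 44.0024
maize: 36.5 × (352/305) = 36.5 × 1.154098 = 42.1246
crude oil: 14.5 × (154/107) = 14.5 × 1.439252 = 20.8692
soybeans: 19.5 × (525/458) = 19.5 × 1.146288 = 22.3526
Index = Σ wᵢ·(p₁ᵢ/p₀ᵢ) = 44.0024 + 42.1246 + 20.8692 + 22.3526 = 129.3487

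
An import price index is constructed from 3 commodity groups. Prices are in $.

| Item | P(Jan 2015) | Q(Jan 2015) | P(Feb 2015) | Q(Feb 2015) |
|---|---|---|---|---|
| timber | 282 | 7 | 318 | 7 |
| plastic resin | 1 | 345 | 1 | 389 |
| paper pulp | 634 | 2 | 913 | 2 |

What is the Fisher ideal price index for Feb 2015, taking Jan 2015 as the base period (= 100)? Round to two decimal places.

122.44

Laspeyres component (base-period weights):
ΣP(Feb 2015)Q(Jan 2015) = 318×7 + 1×345 + 913×2 = 2226 + 345 + 1826 = 4397
ΣP(Jan 2015)Q(Jan 2015) = 282×7 + 1×345 + 634×2 = 1974 + 345 + 1268 = 3587
L = 4397 / 3587 × 100 = 122.5815
Paasche component (current-period weights):
ΣP(Feb 2015)Q(Feb 2015) = 318×7 + 1×389 + 913×2 = 2226 + 389 + 1826 = 4441
ΣP(Jan 2015)Q(Feb 2015) = 282×7 + 1×389 + 634×2 = 1974 + 389 + 1268 = 3631
P = 4441 / 3631 × 100 = 122.3079
Fisher = √(L × P) = √(122.5815 × 122.3079) = 122.4446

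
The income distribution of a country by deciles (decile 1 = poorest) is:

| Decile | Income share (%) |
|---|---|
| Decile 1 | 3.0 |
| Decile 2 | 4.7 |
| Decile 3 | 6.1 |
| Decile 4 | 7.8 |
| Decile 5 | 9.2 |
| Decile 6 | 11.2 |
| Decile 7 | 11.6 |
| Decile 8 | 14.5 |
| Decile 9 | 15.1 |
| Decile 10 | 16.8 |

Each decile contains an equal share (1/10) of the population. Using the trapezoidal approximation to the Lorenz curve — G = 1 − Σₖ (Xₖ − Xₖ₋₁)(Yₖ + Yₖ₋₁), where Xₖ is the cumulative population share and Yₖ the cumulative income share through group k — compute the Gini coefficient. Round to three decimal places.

Cumulative income shares Yₖ: 0.0300, 0.0770, 0.1380, 0.2160, 0.3080, 0.4200, 0.5360, 0.6810, 0.8320, 1.0000
Σ (Xₖ−Xₖ₋₁)(Yₖ+Yₖ₋₁) = (1/10)(0.0300+0.0000) + (1/10)(0.0770+0.0300) + (1/10)(0.1380+0.0770) + (1/10)(0.2160+0.1380) + (1/10)(0.3080+0.2160) + (1/10)(0.4200+0.3080) + (1/10)(0.5360+0.4200) + (1/10)(0.6810+0.5360) + (1/10)(0.8320+0.6810) + (1/10)(1.0000+0.8320)
  = 0.0030 + 0.0107 + 0.0215 + 0.0354 + 0.0524 + 0.0728 + 0.0956 + 0.1217 + 0.1513 + 0.1832 = 0.7476
G = 1 − 0.7476 = 0.2524

0.252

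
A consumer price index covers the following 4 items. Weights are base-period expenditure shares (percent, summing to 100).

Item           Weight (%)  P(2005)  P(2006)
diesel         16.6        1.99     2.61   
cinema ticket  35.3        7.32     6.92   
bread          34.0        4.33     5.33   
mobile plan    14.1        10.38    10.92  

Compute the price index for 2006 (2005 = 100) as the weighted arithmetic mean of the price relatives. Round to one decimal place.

111.8

diesel: 16.6 × (2.61/1.99) = 16.6 × 1.311558 = 21.7719
cinema ticket: 35.3 × (6.92/7.32) = 35.3 × 0.945355 = 33.3710
bread: 34.0 × (5.33/4.33) = 34.0 × 1.230947 = 41.8522
mobile plan: 14.1 × (10.92/10.38) = 14.1 × 1.052023 = 14.8335
Index = Σ wᵢ·(p₁ᵢ/p₀ᵢ) = 21.7719 + 33.3710 + 41.8522 + 14.8335 = 111.8286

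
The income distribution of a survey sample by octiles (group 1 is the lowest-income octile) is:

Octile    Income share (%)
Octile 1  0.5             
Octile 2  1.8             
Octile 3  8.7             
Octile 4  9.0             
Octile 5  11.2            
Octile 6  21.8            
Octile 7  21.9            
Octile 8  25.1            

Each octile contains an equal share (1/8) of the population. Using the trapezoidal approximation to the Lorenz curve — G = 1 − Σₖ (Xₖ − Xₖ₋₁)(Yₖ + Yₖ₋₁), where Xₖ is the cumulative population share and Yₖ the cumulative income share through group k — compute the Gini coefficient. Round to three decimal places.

0.393

Cumulative income shares Yₖ: 0.0050, 0.0230, 0.1100, 0.2000, 0.3120, 0.5300, 0.7490, 1.0000
Σ (Xₖ−Xₖ₋₁)(Yₖ+Yₖ₋₁) = (1/8)(0.0050+0.0000) + (1/8)(0.0230+0.0050) + (1/8)(0.1100+0.0230) + (1/8)(0.2000+0.1100) + (1/8)(0.3120+0.2000) + (1/8)(0.5300+0.3120) + (1/8)(0.7490+0.5300) + (1/8)(1.0000+0.7490)
  = 0.0006 + 0.0035 + 0.0166 + 0.0387 + 0.0640 + 0.1053 + 0.1599 + 0.2186 = 0.6073
G = 1 − 0.6073 = 0.3927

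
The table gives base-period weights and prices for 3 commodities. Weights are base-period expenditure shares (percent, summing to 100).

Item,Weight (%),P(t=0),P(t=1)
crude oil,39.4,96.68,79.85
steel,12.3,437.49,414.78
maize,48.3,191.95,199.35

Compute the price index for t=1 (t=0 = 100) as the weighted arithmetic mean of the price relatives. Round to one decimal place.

crude oil: 39.4 × (79.85/96.68) = 39.4 × 0.825921 = 32.5413
steel: 12.3 × (414.78/437.49) = 12.3 × 0.948090 = 11.6615
maize: 48.3 × (199.35/191.95) = 48.3 × 1.038552 = 50.1620
Index = Σ wᵢ·(p₁ᵢ/p₀ᵢ) = 32.5413 + 11.6615 + 50.1620 = 94.3648

94.4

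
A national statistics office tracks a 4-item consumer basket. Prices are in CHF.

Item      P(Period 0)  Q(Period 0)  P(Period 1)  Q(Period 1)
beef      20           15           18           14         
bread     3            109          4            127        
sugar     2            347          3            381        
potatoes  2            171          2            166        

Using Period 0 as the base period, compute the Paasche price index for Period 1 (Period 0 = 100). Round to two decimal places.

127.35

Paasche price index uses current-period quantities as weights.
ΣP(Period 1)·Q(Period 1) = 18×14 + 4×127 + 3×381 + 2×166 = 252 + 508 + 1143 + 332 = 2235
ΣP(Period 0)·Q(Period 1) = 20×14 + 3×127 + 2×381 + 2×166 = 280 + 381 + 762 + 332 = 1755
Index = 2235 / 1755 × 100 = 127.3504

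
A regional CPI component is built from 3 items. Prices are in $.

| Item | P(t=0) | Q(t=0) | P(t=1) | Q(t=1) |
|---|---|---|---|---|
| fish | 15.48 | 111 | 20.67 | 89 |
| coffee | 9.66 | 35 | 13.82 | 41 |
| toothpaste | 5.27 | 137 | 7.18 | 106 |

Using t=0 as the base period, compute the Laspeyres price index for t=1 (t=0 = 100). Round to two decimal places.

135.39

Laspeyres price index uses base-period quantities as weights.
ΣP(t=1)·Q(t=0) = 20.67×111 + 13.82×35 + 7.18×137 = 2294.37 + 483.7 + 983.66 = 3761.73
ΣP(t=0)·Q(t=0) = 15.48×111 + 9.66×35 + 5.27×137 = 1718.28 + 338.1 + 721.99 = 2778.37
Index = 3761.73 / 2778.37 × 100 = 135.3934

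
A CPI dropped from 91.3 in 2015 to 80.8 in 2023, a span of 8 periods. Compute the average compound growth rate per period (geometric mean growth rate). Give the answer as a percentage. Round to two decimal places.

Growth factor = (80.8/91.3)^(1/8) = (0.884995)^(1/8) = 0.984844
Growth rate = 0.984844 − 1 = -0.015156 = -1.5156%

-1.52%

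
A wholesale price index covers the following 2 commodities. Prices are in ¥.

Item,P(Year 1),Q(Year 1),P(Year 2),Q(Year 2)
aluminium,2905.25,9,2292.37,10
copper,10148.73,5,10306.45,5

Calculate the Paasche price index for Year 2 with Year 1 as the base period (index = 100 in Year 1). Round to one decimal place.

93.3

Paasche price index uses current-period quantities as weights.
ΣP(Year 2)·Q(Year 2) = 2292.37×10 + 10306.45×5 = 22923.7 + 51532.25 = 74455.95
ΣP(Year 1)·Q(Year 2) = 2905.25×10 + 10148.73×5 = 29052.5 + 50743.65 = 79796.15
Index = 74455.95 / 79796.15 × 100 = 93.3077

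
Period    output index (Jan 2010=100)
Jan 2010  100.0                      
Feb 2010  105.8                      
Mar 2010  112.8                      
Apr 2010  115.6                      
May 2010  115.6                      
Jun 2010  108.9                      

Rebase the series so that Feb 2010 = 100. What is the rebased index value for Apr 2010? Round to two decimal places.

Rebased(Apr 2010) = 115.6 / 105.8 × 100 = 109.2628

109.26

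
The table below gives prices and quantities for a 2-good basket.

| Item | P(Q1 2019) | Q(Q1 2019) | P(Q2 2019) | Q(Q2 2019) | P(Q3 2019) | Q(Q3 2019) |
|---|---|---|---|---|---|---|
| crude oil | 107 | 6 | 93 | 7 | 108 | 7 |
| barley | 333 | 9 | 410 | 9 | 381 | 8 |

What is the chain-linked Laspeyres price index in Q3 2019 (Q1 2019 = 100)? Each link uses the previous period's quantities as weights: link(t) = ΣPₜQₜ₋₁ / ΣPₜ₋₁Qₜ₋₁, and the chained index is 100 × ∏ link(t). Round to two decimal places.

Link Q1 2019→Q2 2019:
ΣP(Q2 2019)Q(Q1 2019) = 93×6 + 410×9 = 558 + 3690 = 4248
ΣP(Q1 2019)Q(Q1 2019) = 107×6 + 333×9 = 642 + 2997 = 3639
link = 4248/3639 = 1.167354
Link Q2 2019→Q3 2019:
ΣP(Q3 2019)Q(Q2 2019) = 108×7 + 381×9 = 756 + 3429 = 4185
ΣP(Q2 2019)Q(Q2 2019) = 93×7 + 410×9 = 651 + 3690 = 4341
link = 4185/4341 = 0.964064
Chained index = 100 × 1.167354 × 0.964064 = 112.5403

112.54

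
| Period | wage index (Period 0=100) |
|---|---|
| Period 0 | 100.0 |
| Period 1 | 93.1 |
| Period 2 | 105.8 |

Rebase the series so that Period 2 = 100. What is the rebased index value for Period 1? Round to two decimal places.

Rebased(Period 1) = 93.1 / 105.8 × 100 = 87.9962

88.00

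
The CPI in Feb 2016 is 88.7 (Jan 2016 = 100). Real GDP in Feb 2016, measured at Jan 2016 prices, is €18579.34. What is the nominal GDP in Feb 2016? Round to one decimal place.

16479.9

Nominal = Real × (Index/100) = 18579.34 × (88.7/100)
        = 18579.34 × 0.887 = 16479.8746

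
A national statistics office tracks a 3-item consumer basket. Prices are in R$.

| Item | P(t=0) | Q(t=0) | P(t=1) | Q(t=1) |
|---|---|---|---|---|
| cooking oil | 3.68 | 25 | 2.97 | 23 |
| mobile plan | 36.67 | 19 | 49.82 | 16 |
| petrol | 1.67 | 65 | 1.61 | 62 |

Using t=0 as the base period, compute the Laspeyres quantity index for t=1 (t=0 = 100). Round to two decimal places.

86.36

Laspeyres quantity index uses base-period prices as weights.
ΣP(t=0)·Q(t=1) = 3.68×23 + 36.67×16 + 1.67×62 = 84.64 + 586.72 + 103.54 = 774.9
ΣP(t=0)·Q(t=0) = 3.68×25 + 36.67×19 + 1.67×65 = 92 + 696.73 + 108.55 = 897.28
Index = 774.9 / 897.28 × 100 = 86.3610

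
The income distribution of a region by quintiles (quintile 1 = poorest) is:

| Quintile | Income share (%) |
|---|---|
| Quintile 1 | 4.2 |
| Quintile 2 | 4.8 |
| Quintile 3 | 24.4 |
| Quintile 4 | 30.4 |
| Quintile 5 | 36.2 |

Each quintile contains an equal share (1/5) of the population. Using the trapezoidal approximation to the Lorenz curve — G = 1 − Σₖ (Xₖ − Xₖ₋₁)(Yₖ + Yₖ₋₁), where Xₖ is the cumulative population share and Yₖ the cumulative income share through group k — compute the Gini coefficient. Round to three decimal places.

Cumulative income shares Yₖ: 0.0420, 0.0900, 0.3340, 0.6380, 1.0000
Σ (Xₖ−Xₖ₋₁)(Yₖ+Yₖ₋₁) = (1/5)(0.0420+0.0000) + (1/5)(0.0900+0.0420) + (1/5)(0.3340+0.0900) + (1/5)(0.6380+0.3340) + (1/5)(1.0000+0.6380)
  = 0.0084 + 0.0264 + 0.0848 + 0.1944 + 0.3276 = 0.6416
G = 1 − 0.6416 = 0.3584

0.358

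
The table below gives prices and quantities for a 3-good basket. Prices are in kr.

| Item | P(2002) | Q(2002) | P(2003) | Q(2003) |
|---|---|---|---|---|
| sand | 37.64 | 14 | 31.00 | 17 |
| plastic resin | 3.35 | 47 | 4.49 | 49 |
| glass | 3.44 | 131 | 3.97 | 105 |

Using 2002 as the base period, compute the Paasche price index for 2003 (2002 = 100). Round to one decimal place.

99.9

Paasche price index uses current-period quantities as weights.
ΣP(2003)·Q(2003) = 31.00×17 + 4.49×49 + 3.97×105 = 527 + 220.01 + 416.85 = 1163.86
ΣP(2002)·Q(2003) = 37.64×17 + 3.35×49 + 3.44×105 = 639.88 + 164.15 + 361.2 = 1165.23
Index = 1163.86 / 1165.23 × 100 = 99.8824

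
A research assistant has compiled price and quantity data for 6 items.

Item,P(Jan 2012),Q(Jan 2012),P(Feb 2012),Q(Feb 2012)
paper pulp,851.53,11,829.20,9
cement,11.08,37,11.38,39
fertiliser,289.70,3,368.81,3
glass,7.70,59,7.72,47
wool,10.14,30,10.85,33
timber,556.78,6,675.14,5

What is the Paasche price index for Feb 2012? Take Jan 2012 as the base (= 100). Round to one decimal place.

Paasche price index uses current-period quantities as weights.
ΣP(Feb 2012)·Q(Feb 2012) = 829.20×9 + 11.38×39 + 368.81×3 + 7.72×47 + 10.85×33 + 675.14×5 = 7462.8 + 443.82 + 1106.43 + 362.84 + 358.05 + 3375.7 = 13109.64
ΣP(Jan 2012)·Q(Feb 2012) = 851.53×9 + 11.08×39 + 289.70×3 + 7.70×47 + 10.14×33 + 556.78×5 = 7663.77 + 432.12 + 869.1 + 361.9 + 334.62 + 2783.9 = 12445.41
Index = 13109.64 / 12445.41 × 100 = 105.3371

105.3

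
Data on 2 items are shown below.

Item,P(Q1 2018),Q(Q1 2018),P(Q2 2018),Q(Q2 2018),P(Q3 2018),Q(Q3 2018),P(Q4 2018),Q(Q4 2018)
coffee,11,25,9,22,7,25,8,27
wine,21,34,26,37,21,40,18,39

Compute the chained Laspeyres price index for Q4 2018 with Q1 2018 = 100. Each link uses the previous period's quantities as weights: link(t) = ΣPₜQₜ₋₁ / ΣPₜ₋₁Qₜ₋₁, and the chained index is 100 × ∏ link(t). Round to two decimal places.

81.57

Link Q1 2018→Q2 2018:
ΣP(Q2 2018)Q(Q1 2018) = 9×25 + 26×34 = 225 + 884 = 1109
ΣP(Q1 2018)Q(Q1 2018) = 11×25 + 21×34 = 275 + 714 = 989
link = 1109/989 = 1.121335
Link Q2 2018→Q3 2018:
ΣP(Q3 2018)Q(Q2 2018) = 7×22 + 21×37 = 154 + 777 = 931
ΣP(Q2 2018)Q(Q2 2018) = 9×22 + 26×37 = 198 + 962 = 1160
link = 931/1160 = 0.802586
Link Q3 2018→Q4 2018:
ΣP(Q4 2018)Q(Q3 2018) = 8×25 + 18×40 = 200 + 720 = 920
ΣP(Q3 2018)Q(Q3 2018) = 7×25 + 21×40 = 175 + 840 = 1015
link = 920/1015 = 0.906404
Chained index = 100 × 1.121335 × 0.802586 × 0.906404 = 81.5734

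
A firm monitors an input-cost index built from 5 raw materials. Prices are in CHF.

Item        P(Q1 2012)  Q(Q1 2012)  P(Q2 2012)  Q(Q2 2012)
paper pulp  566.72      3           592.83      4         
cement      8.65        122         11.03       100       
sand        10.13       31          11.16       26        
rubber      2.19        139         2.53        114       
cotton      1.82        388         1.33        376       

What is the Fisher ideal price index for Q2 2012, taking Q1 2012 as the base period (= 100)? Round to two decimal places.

Laspeyres component (base-period weights):
ΣP(Q2 2012)Q(Q1 2012) = 592.83×3 + 11.03×122 + 11.16×31 + 2.53×139 + 1.33×388 = 1778.49 + 1345.66 + 345.96 + 351.67 + 516.04 = 4337.82
ΣP(Q1 2012)Q(Q1 2012) = 566.72×3 + 8.65×122 + 10.13×31 + 2.19×139 + 1.82×388 = 1700.16 + 1055.3 + 314.03 + 304.41 + 706.16 = 4080.06
L = 4337.82 / 4080.06 × 100 = 106.3176
Paasche component (current-period weights):
ΣP(Q2 2012)Q(Q2 2012) = 592.83×4 + 11.03×100 + 11.16×26 + 2.53×114 + 1.33×376 = 2371.32 + 1103 + 290.16 + 288.42 + 500.08 = 4552.98
ΣP(Q1 2012)Q(Q2 2012) = 566.72×4 + 8.65×100 + 10.13×26 + 2.19×114 + 1.82×376 = 2266.88 + 865 + 263.38 + 249.66 + 684.32 = 4329.24
P = 4552.98 / 4329.24 × 100 = 105.1681
Fisher = √(L × P) = √(106.3176 × 105.1681) = 105.7413

105.74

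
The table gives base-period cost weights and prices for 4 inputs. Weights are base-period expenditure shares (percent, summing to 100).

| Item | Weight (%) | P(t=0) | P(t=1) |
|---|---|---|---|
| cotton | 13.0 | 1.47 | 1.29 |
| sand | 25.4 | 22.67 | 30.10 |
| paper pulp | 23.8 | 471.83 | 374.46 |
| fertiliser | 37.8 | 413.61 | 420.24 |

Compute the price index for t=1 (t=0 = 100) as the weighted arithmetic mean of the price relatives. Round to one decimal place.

102.4

cotton: 13.0 × (1.29/1.47) = 13.0 × 0.877551 = 11.4082
sand: 25.4 × (30.10/22.67) = 25.4 × 1.327746 = 33.7247
paper pulp: 23.8 × (374.46/471.83) = 23.8 × 0.793633 = 18.8885
fertiliser: 37.8 × (420.24/413.61) = 37.8 × 1.016030 = 38.4059
Index = Σ wᵢ·(p₁ᵢ/p₀ᵢ) = 11.4082 + 33.7247 + 18.8885 + 38.4059 = 102.4273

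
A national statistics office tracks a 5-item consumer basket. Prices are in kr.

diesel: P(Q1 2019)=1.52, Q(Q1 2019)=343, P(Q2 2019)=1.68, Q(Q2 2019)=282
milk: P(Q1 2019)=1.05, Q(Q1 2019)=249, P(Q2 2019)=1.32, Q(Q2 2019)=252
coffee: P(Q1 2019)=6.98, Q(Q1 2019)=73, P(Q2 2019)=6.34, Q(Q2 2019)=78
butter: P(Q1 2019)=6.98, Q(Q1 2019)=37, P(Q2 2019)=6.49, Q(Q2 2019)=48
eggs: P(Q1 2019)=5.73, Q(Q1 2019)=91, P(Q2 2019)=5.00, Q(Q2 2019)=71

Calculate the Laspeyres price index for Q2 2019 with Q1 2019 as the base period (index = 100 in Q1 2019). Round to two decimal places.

Laspeyres price index uses base-period quantities as weights.
ΣP(Q2 2019)·Q(Q1 2019) = 1.68×343 + 1.32×249 + 6.34×73 + 6.49×37 + 5.00×91 = 576.24 + 328.68 + 462.82 + 240.13 + 455 = 2062.87
ΣP(Q1 2019)·Q(Q1 2019) = 1.52×343 + 1.05×249 + 6.98×73 + 6.98×37 + 5.73×91 = 521.36 + 261.45 + 509.54 + 258.26 + 521.43 = 2072.04
Index = 2062.87 / 2072.04 × 100 = 99.5574

99.56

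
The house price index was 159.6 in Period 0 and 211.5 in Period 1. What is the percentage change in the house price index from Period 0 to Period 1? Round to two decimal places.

32.52%

Change = (211.5 − 159.6) / 159.6 × 100
       = 51.9 / 159.6 × 100 = 32.5188%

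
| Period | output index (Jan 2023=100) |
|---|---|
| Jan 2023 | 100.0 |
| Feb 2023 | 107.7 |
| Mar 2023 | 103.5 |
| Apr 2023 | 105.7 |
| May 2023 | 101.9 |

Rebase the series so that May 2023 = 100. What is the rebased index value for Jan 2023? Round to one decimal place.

98.1

Rebased(Jan 2023) = 100.0 / 101.9 × 100 = 98.1354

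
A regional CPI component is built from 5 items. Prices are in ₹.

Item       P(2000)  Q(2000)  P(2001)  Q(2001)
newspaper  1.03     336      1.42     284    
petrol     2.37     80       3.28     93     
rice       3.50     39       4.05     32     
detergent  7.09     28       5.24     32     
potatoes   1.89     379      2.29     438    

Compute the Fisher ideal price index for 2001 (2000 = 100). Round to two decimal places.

Laspeyres component (base-period weights):
ΣP(2001)Q(2000) = 1.42×336 + 3.28×80 + 4.05×39 + 5.24×28 + 2.29×379 = 477.12 + 262.4 + 157.95 + 146.72 + 867.91 = 1912.1
ΣP(2000)Q(2000) = 1.03×336 + 2.37×80 + 3.50×39 + 7.09×28 + 1.89×379 = 346.08 + 189.6 + 136.5 + 198.52 + 716.31 = 1587.01
L = 1912.1 / 1587.01 × 100 = 120.4844
Paasche component (current-period weights):
ΣP(2001)Q(2001) = 1.42×284 + 3.28×93 + 4.05×32 + 5.24×32 + 2.29×438 = 403.28 + 305.04 + 129.6 + 167.68 + 1003.02 = 2008.62
ΣP(2000)Q(2001) = 1.03×284 + 2.37×93 + 3.50×32 + 7.09×32 + 1.89×438 = 292.52 + 220.41 + 112 + 226.88 + 827.82 = 1679.63
P = 2008.62 / 1679.63 × 100 = 119.5871
Fisher = √(L × P) = √(120.4844 × 119.5871) = 120.0349

120.03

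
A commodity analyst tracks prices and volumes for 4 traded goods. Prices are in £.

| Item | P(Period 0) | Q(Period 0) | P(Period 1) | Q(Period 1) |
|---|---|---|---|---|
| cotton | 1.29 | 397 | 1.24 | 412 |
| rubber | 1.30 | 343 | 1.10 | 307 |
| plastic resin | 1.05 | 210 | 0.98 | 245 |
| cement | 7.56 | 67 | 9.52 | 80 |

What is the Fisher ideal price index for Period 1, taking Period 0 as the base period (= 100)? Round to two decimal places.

Laspeyres component (base-period weights):
ΣP(Period 1)Q(Period 0) = 1.24×397 + 1.10×343 + 0.98×210 + 9.52×67 = 492.28 + 377.3 + 205.8 + 637.84 = 1713.22
ΣP(Period 0)Q(Period 0) = 1.29×397 + 1.30×343 + 1.05×210 + 7.56×67 = 512.13 + 445.9 + 220.5 + 506.52 = 1685.05
L = 1713.22 / 1685.05 × 100 = 101.6718
Paasche component (current-period weights):
ΣP(Period 1)Q(Period 1) = 1.24×412 + 1.10×307 + 0.98×245 + 9.52×80 = 510.88 + 337.7 + 240.1 + 761.6 = 1850.28
ΣP(Period 0)Q(Period 1) = 1.29×412 + 1.30×307 + 1.05×245 + 7.56×80 = 531.48 + 399.1 + 257.25 + 604.8 = 1792.63
P = 1850.28 / 1792.63 × 100 = 103.2159
Fisher = √(L × P) = √(101.6718 × 103.2159) = 102.4409

102.44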